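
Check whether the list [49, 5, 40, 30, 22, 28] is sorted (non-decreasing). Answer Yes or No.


Check consecutive pairs:
  49 <= 5? False
  5 <= 40? True
  40 <= 30? False
  30 <= 22? False
  22 <= 28? True
3 consecutive pair(s) are out of order, so the list is not sorted.
Final answer: No


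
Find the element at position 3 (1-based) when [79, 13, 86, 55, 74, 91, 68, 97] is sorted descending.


Sort descending: [97, 91, 86, 79, 74, 68, 55, 13]
The 3rd element (1-indexed) is at index 2.
Value = 86
Final answer: 86


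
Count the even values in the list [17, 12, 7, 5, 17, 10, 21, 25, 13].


Check each element:
  17 is odd
  12 is even
  7 is odd
  5 is odd
  17 is odd
  10 is even
  21 is odd
  25 is odd
  13 is odd
Evens: [12, 10]
Count of evens = 2
Final answer: 2


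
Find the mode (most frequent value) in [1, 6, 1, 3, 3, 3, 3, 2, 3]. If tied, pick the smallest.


Count the frequency of each value:
  1 appears 2 time(s)
  2 appears 1 time(s)
  3 appears 5 time(s)
  6 appears 1 time(s)
Maximum frequency is 5.
Only 3 reaches that frequency, so it is the mode.
Final answer: 3


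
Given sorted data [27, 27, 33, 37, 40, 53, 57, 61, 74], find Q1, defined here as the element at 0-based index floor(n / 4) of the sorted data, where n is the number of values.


The list has n = 9 elements.
Q1 index = floor(9 / 4) = floor(2.25) = 2
Counting from index 0 in the sorted data, the element at index 2 is 33.
Final answer: 33


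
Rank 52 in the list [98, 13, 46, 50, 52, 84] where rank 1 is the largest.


Sort descending: [98, 84, 52, 50, 46, 13]
Find 52 in the sorted list.
52 is at position 3.
Final answer: 3


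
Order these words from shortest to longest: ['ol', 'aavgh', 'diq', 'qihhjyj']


Compute lengths:
  'ol' has length 2
  'aavgh' has length 5
  'diq' has length 3
  'qihhjyj' has length 7
Lengths in increasing order: 2 < 3 < 5 < 7
Listing the words in that order gives the answer.
Final answer: ['ol', 'diq', 'aavgh', 'qihhjyj']


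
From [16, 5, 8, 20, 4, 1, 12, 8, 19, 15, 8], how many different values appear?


List all unique values:
Distinct values: [1, 4, 5, 8, 12, 15, 16, 19, 20]
Count = 9
Final answer: 9


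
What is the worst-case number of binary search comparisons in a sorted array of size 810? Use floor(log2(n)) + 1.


Binary search halves the search space each step.
Maximum comparisons = floor(log2(810)) + 1
log2(810) = 9.6618
floor(log2(810)) = 9, so 9 + 1 = 10
Final answer: 10


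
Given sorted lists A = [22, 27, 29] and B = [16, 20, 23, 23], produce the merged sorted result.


List A: [22, 27, 29]
List B: [16, 20, 23, 23]
Repeatedly compare the front elements and take the smaller:
  22 vs 16 -> take 16
  22 vs 20 -> take 20
  22 vs 23 -> take 22
  27 vs 23 -> take 23
  27 vs 23 -> take 23
  B is exhausted; append the rest of A: [27, 29]
Final answer: [16, 20, 22, 23, 23, 27, 29]


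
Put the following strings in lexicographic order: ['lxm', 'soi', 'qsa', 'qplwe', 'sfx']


Compare strings character by character (the first differing letter decides):
  'lxm' < 'qplwe' since 'l' < 'q' at position 1
  'qplwe' < 'qsa' since 'p' < 's' at position 2
  'qsa' < 'sfx' since 'q' < 's' at position 1
  'sfx' < 'soi' since 'f' < 'o' at position 2
Chaining these comparisons gives the alphabetical order.
Final answer: ['lxm', 'qplwe', 'qsa', 'sfx', 'soi']


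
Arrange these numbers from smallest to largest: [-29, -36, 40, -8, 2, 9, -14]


Original list: [-29, -36, 40, -8, 2, 9, -14]
Repeatedly take the smallest remaining element:
  Remaining [-29, -36, 40, -8, 2, 9, -14] -> smallest is -36
  Remaining [-29, 40, -8, 2, 9, -14] -> smallest is -29
  Remaining [40, -8, 2, 9, -14] -> smallest is -14
  Remaining [40, -8, 2, 9] -> smallest is -8
  Remaining [40, 2, 9] -> smallest is 2
  Remaining [40, 9] -> smallest is 9
  Remaining [40] -> smallest is 40
Collecting the picks in order gives the sorted list.
Final answer: [-36, -29, -14, -8, 2, 9, 40]


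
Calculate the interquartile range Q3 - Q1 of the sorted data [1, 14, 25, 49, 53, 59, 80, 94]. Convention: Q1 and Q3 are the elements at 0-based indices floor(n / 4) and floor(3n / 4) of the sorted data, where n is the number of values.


The data has n = 8 elements.
Q1 index = floor(8 / 4) = floor(2) = 2; Q3 index = floor(3 * 8 / 4) = floor(6) = 6
Q1 = element at index 2 = 25
Q3 = element at index 6 = 80
IQR = 80 - 25 = 55
Final answer: 55


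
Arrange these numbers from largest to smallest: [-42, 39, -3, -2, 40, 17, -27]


Original list: [-42, 39, -3, -2, 40, 17, -27]
Repeatedly take the largest remaining element:
  Remaining [-42, 39, -3, -2, 40, 17, -27] -> largest is 40
  Remaining [-42, 39, -3, -2, 17, -27] -> largest is 39
  Remaining [-42, -3, -2, 17, -27] -> largest is 17
  Remaining [-42, -3, -2, -27] -> largest is -2
  Remaining [-42, -3, -27] -> largest is -3
  Remaining [-42, -27] -> largest is -27
  Remaining [-42] -> largest is -42
Collecting the picks in order gives the descending list.
Final answer: [40, 39, 17, -2, -3, -27, -42]


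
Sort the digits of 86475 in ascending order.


The number 86475 has digits: 8, 6, 4, 7, 5
Sorted: 4, 5, 6, 7, 8
Joining the sorted digits gives the result.
Final answer: 45678


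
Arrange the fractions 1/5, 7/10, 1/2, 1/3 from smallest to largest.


Convert to decimal for comparison:
  1/5 = 0.2
  7/10 = 0.7
  1/2 = 0.5
  1/3 = 0.3333
Decimals in increasing order: 0.2 < 0.3333 < 0.5 < 0.7
Writing each back as its fraction gives the sorted order.
Final answer: 1/5, 1/3, 1/2, 7/10


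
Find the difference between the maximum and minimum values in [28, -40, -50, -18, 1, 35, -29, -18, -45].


Maximum value: 35
Minimum value: -50
Range = 35 - (-50) = 85
Final answer: 85


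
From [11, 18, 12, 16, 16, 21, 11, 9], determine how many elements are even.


Check each element:
  11 is odd
  18 is even
  12 is even
  16 is even
  16 is even
  21 is odd
  11 is odd
  9 is odd
Evens: [18, 12, 16, 16]
Count of evens = 4
Final answer: 4


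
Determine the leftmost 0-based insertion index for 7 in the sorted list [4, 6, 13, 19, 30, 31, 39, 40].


List is sorted: [4, 6, 13, 19, 30, 31, 39, 40]
We need the leftmost position where 7 can be inserted, i.e. the first index whose element is >= 7 (or the end of the list if none is).
Binary search with low=0, high=8 (0-based indices):
  low=0, high=8, mid=4: a[4]=30 >= 7, so high = 4
  low=0, high=4, mid=2: a[2]=13 >= 7, so high = 2
  low=0, high=2, mid=1: a[1]=6 < 7, so low = 2
Now low = high = 2, so the insertion index is 2.
Final answer: 2


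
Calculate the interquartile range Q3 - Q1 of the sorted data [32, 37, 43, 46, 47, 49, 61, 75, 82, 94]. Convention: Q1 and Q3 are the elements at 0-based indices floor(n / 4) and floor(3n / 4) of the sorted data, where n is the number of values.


The data has n = 10 elements.
Q1 index = floor(10 / 4) = floor(2.5) = 2; Q3 index = floor(3 * 10 / 4) = floor(7.5) = 7
Q1 = element at index 2 = 43
Q3 = element at index 7 = 75
IQR = 75 - 43 = 32
Final answer: 32


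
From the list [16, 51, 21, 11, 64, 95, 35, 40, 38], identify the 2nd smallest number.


Sort ascending: [11, 16, 21, 35, 38, 40, 51, 64, 95]
The 2nd element (1-indexed) is at index 1.
Value = 16
Final answer: 16


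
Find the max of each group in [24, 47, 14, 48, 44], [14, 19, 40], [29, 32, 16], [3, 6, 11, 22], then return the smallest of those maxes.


Find max of each group:
  Group 1: [24, 47, 14, 48, 44] -> max = 48
  Group 2: [14, 19, 40] -> max = 40
  Group 3: [29, 32, 16] -> max = 32
  Group 4: [3, 6, 11, 22] -> max = 22
Maxes: [48, 40, 32, 22]
Minimum of maxes = 22
Final answer: 22


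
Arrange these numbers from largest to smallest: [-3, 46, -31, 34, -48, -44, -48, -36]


Original list: [-3, 46, -31, 34, -48, -44, -48, -36]
Repeatedly take the largest remaining element:
  Remaining [-3, 46, -31, 34, -48, -44, -48, -36] -> largest is 46
  Remaining [-3, -31, 34, -48, -44, -48, -36] -> largest is 34
  Remaining [-3, -31, -48, -44, -48, -36] -> largest is -3
  Remaining [-31, -48, -44, -48, -36] -> largest is -31
  Remaining [-48, -44, -48, -36] -> largest is -36
  Remaining [-48, -44, -48] -> largest is -44
  Remaining [-48, -48] -> largest is -48
  Remaining [-48] -> largest is -48
Collecting the picks in order gives the descending list.
Final answer: [46, 34, -3, -31, -36, -44, -48, -48]


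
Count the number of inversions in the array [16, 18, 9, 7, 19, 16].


For each element, count the later elements that are smaller than it:
  16 (index 0): smaller elements after it = [9, 7] -> 2
  18 (index 1): smaller elements after it = [9, 7, 16] -> 3
  9 (index 2): smaller elements after it = [7] -> 1
  7 (index 3): smaller elements after it = [] -> 0
  19 (index 4): smaller elements after it = [16] -> 1
Total inversions = 2 + 3 + 1 + 0 + 1 = 7
Final answer: 7


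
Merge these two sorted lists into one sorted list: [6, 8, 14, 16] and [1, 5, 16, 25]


List A: [6, 8, 14, 16]
List B: [1, 5, 16, 25]
Repeatedly compare the front elements and take the smaller:
  6 vs 1 -> take 1
  6 vs 5 -> take 5
  6 vs 16 -> take 6
  8 vs 16 -> take 8
  14 vs 16 -> take 14
  16 vs 16 -> take 16
  A is exhausted; append the rest of B: [16, 25]
Final answer: [1, 5, 6, 8, 14, 16, 16, 25]


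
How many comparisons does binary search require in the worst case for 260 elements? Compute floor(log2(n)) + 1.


Binary search halves the search space each step.
Maximum comparisons = floor(log2(260)) + 1
log2(260) = 8.0224
floor(log2(260)) = 8, so 8 + 1 = 9
Final answer: 9


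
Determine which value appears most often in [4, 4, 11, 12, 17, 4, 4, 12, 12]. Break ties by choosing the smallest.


Count the frequency of each value:
  4 appears 4 time(s)
  11 appears 1 time(s)
  12 appears 3 time(s)
  17 appears 1 time(s)
Maximum frequency is 4.
Only 4 reaches that frequency, so it is the mode.
Final answer: 4


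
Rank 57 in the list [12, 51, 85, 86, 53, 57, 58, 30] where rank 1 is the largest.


Sort descending: [86, 85, 58, 57, 53, 51, 30, 12]
Find 57 in the sorted list.
57 is at position 4.
Final answer: 4


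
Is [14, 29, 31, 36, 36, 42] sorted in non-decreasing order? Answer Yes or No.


Check consecutive pairs:
  14 <= 29? True
  29 <= 31? True
  31 <= 36? True
  36 <= 36? True
  36 <= 42? True
Every consecutive pair is in order, so the list is non-decreasing.
Final answer: Yes


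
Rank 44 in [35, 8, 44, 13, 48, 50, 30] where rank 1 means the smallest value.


Sort ascending: [8, 13, 30, 35, 44, 48, 50]
Find 44 in the sorted list.
44 is at position 5 (1-indexed).
Final answer: 5


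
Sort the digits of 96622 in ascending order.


The number 96622 has digits: 9, 6, 6, 2, 2
Sorted: 2, 2, 6, 6, 9
Joining the sorted digits gives the result.
Final answer: 22669


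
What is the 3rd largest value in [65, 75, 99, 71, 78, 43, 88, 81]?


Sort descending: [99, 88, 81, 78, 75, 71, 65, 43]
The 3rd element (1-indexed) is at index 2.
Value = 81
Final answer: 81


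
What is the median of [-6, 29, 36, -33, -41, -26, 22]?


First, sort the list: [-41, -33, -26, -6, 22, 29, 36]
The list has 7 elements (odd count).
The middle index is 3 (0-based), and the element there is -6.
Final answer: -6


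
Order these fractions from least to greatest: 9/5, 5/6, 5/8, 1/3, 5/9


Convert to decimal for comparison:
  9/5 = 1.8
  5/6 = 0.8333
  5/8 = 0.625
  1/3 = 0.3333
  5/9 = 0.5556
Decimals in increasing order: 0.3333 < 0.5556 < 0.625 < 0.8333 < 1.8
Writing each back as its fraction gives the sorted order.
Final answer: 1/3, 5/9, 5/8, 5/6, 9/5


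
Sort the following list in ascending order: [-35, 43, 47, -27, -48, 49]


Original list: [-35, 43, 47, -27, -48, 49]
Repeatedly take the smallest remaining element:
  Remaining [-35, 43, 47, -27, -48, 49] -> smallest is -48
  Remaining [-35, 43, 47, -27, 49] -> smallest is -35
  Remaining [43, 47, -27, 49] -> smallest is -27
  Remaining [43, 47, 49] -> smallest is 43
  Remaining [47, 49] -> smallest is 47
  Remaining [49] -> smallest is 49
Collecting the picks in order gives the sorted list.
Final answer: [-48, -35, -27, 43, 47, 49]


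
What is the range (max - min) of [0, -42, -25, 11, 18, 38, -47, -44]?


Maximum value: 38
Minimum value: -47
Range = 38 - (-47) = 85
Final answer: 85


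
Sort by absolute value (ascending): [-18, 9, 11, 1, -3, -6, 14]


Compute absolute values:
  |-18| = 18
  |9| = 9
  |11| = 11
  |1| = 1
  |-3| = 3
  |-6| = 6
  |14| = 14
Absolute values in increasing order: 1 < 3 < 6 < 9 < 11 < 14 < 18
Listing the original numbers in that order gives the answer.
Final answer: [1, -3, -6, 9, 11, 14, -18]


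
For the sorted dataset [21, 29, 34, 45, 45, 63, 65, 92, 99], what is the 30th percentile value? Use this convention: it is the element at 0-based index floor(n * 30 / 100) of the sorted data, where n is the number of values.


The dataset has n = 9 elements.
Index = floor(9 * 30 / 100) = floor(270 / 100) = floor(2.7) = 2
Counting from index 0 in the sorted data, the element at index 2 is 34.
Final answer: 34


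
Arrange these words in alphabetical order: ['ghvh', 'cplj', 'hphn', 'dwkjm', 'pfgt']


Compare strings character by character (the first differing letter decides):
  'cplj' < 'dwkjm' since 'c' < 'd' at position 1
  'dwkjm' < 'ghvh' since 'd' < 'g' at position 1
  'ghvh' < 'hphn' since 'g' < 'h' at position 1
  'hphn' < 'pfgt' since 'h' < 'p' at position 1
Chaining these comparisons gives the alphabetical order.
Final answer: ['cplj', 'dwkjm', 'ghvh', 'hphn', 'pfgt']


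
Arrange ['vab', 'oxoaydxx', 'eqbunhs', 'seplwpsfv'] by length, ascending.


Compute lengths:
  'vab' has length 3
  'oxoaydxx' has length 8
  'eqbunhs' has length 7
  'seplwpsfv' has length 9
Lengths in increasing order: 3 < 7 < 8 < 9
Listing the words in that order gives the answer.
Final answer: ['vab', 'eqbunhs', 'oxoaydxx', 'seplwpsfv']


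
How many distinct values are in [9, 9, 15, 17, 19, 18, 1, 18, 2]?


List all unique values:
Distinct values: [1, 2, 9, 15, 17, 18, 19]
Count = 7
Final answer: 7


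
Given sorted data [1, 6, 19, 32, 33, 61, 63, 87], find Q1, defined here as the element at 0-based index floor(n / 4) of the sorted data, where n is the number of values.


The list has n = 8 elements.
Q1 index = floor(8 / 4) = floor(2) = 2
Counting from index 0 in the sorted data, the element at index 2 is 19.
Final answer: 19


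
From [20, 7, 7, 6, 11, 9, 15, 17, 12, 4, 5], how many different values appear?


List all unique values:
Distinct values: [4, 5, 6, 7, 9, 11, 12, 15, 17, 20]
Count = 10
Final answer: 10


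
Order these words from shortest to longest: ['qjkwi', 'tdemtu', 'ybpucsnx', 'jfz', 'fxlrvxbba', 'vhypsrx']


Compute lengths:
  'qjkwi' has length 5
  'tdemtu' has length 6
  'ybpucsnx' has length 8
  'jfz' has length 3
  'fxlrvxbba' has length 9
  'vhypsrx' has length 7
Lengths in increasing order: 3 < 5 < 6 < 7 < 8 < 9
Listing the words in that order gives the answer.
Final answer: ['jfz', 'qjkwi', 'tdemtu', 'vhypsrx', 'ybpucsnx', 'fxlrvxbba']


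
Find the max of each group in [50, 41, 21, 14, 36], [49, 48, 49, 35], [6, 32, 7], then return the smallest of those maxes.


Find max of each group:
  Group 1: [50, 41, 21, 14, 36] -> max = 50
  Group 2: [49, 48, 49, 35] -> max = 49
  Group 3: [6, 32, 7] -> max = 32
Maxes: [50, 49, 32]
Minimum of maxes = 32
Final answer: 32


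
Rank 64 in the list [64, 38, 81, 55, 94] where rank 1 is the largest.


Sort descending: [94, 81, 64, 55, 38]
Find 64 in the sorted list.
64 is at position 3.
Final answer: 3


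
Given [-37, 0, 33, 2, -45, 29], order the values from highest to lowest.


Original list: [-37, 0, 33, 2, -45, 29]
Repeatedly take the largest remaining element:
  Remaining [-37, 0, 33, 2, -45, 29] -> largest is 33
  Remaining [-37, 0, 2, -45, 29] -> largest is 29
  Remaining [-37, 0, 2, -45] -> largest is 2
  Remaining [-37, 0, -45] -> largest is 0
  Remaining [-37, -45] -> largest is -37
  Remaining [-45] -> largest is -45
Collecting the picks in order gives the descending list.
Final answer: [33, 29, 2, 0, -37, -45]


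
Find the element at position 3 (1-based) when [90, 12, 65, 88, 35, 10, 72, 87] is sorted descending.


Sort descending: [90, 88, 87, 72, 65, 35, 12, 10]
The 3rd element (1-indexed) is at index 2.
Value = 87
Final answer: 87


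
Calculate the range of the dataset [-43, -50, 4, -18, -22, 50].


Maximum value: 50
Minimum value: -50
Range = 50 - (-50) = 100
Final answer: 100


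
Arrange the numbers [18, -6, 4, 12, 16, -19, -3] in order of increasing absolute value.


Compute absolute values:
  |18| = 18
  |-6| = 6
  |4| = 4
  |12| = 12
  |16| = 16
  |-19| = 19
  |-3| = 3
Absolute values in increasing order: 3 < 4 < 6 < 12 < 16 < 18 < 19
Listing the original numbers in that order gives the answer.
Final answer: [-3, 4, -6, 12, 16, 18, -19]


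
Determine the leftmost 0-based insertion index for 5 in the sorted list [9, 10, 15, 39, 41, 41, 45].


List is sorted: [9, 10, 15, 39, 41, 41, 45]
We need the leftmost position where 5 can be inserted, i.e. the first index whose element is >= 5 (or the end of the list if none is).
Binary search with low=0, high=7 (0-based indices):
  low=0, high=7, mid=3: a[3]=39 >= 5, so high = 3
  low=0, high=3, mid=1: a[1]=10 >= 5, so high = 1
  low=0, high=1, mid=0: a[0]=9 >= 5, so high = 0
Now low = high = 0, so the insertion index is 0.
Final answer: 0


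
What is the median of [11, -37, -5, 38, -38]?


First, sort the list: [-38, -37, -5, 11, 38]
The list has 5 elements (odd count).
The middle index is 2 (0-based), and the element there is -5.
Final answer: -5


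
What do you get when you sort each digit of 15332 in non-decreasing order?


The number 15332 has digits: 1, 5, 3, 3, 2
Sorted: 1, 2, 3, 3, 5
Joining the sorted digits gives the result.
Final answer: 12335


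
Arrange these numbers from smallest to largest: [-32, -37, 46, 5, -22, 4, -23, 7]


Original list: [-32, -37, 46, 5, -22, 4, -23, 7]
Repeatedly take the smallest remaining element:
  Remaining [-32, -37, 46, 5, -22, 4, -23, 7] -> smallest is -37
  Remaining [-32, 46, 5, -22, 4, -23, 7] -> smallest is -32
  Remaining [46, 5, -22, 4, -23, 7] -> smallest is -23
  Remaining [46, 5, -22, 4, 7] -> smallest is -22
  Remaining [46, 5, 4, 7] -> smallest is 4
  Remaining [46, 5, 7] -> smallest is 5
  Remaining [46, 7] -> smallest is 7
  Remaining [46] -> smallest is 46
Collecting the picks in order gives the sorted list.
Final answer: [-37, -32, -23, -22, 4, 5, 7, 46]


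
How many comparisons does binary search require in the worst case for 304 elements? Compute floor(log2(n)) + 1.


Binary search halves the search space each step.
Maximum comparisons = floor(log2(304)) + 1
log2(304) = 8.2479
floor(log2(304)) = 8, so 8 + 1 = 9
Final answer: 9


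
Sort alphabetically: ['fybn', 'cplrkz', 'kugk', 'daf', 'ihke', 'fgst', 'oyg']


Compare strings character by character (the first differing letter decides):
  'cplrkz' < 'daf' since 'c' < 'd' at position 1
  'daf' < 'fgst' since 'd' < 'f' at position 1
  'fgst' < 'fybn' since 'g' < 'y' at position 2
  'fybn' < 'ihke' since 'f' < 'i' at position 1
  'ihke' < 'kugk' since 'i' < 'k' at position 1
  'kugk' < 'oyg' since 'k' < 'o' at position 1
Chaining these comparisons gives the alphabetical order.
Final answer: ['cplrkz', 'daf', 'fgst', 'fybn', 'ihke', 'kugk', 'oyg']


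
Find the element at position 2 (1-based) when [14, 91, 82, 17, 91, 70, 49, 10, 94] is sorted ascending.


Sort ascending: [10, 14, 17, 49, 70, 82, 91, 91, 94]
The 2nd element (1-indexed) is at index 1.
Value = 14
Final answer: 14


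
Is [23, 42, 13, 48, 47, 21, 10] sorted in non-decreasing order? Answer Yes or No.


Check consecutive pairs:
  23 <= 42? True
  42 <= 13? False
  13 <= 48? True
  48 <= 47? False
  47 <= 21? False
  21 <= 10? False
4 consecutive pair(s) are out of order, so the list is not sorted.
Final answer: No


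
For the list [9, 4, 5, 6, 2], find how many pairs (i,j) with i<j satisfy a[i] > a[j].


For each element, count the later elements that are smaller than it:
  9 (index 0): smaller elements after it = [4, 5, 6, 2] -> 4
  4 (index 1): smaller elements after it = [2] -> 1
  5 (index 2): smaller elements after it = [2] -> 1
  6 (index 3): smaller elements after it = [2] -> 1
Total inversions = 4 + 1 + 1 + 1 = 7
Final answer: 7


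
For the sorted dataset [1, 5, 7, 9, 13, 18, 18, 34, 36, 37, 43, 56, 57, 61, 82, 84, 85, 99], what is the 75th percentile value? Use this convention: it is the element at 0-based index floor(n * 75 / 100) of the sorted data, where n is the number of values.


The dataset has n = 18 elements.
Index = floor(18 * 75 / 100) = floor(1350 / 100) = floor(13.5) = 13
Counting from index 0 in the sorted data, the element at index 13 is 61.
Final answer: 61


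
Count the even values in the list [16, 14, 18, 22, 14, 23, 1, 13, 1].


Check each element:
  16 is even
  14 is even
  18 is even
  22 is even
  14 is even
  23 is odd
  1 is odd
  13 is odd
  1 is odd
Evens: [16, 14, 18, 22, 14]
Count of evens = 5
Final answer: 5


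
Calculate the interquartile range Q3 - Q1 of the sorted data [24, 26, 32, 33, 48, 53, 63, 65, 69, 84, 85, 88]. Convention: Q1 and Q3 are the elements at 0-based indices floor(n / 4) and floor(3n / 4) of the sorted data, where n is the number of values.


The data has n = 12 elements.
Q1 index = floor(12 / 4) = floor(3) = 3; Q3 index = floor(3 * 12 / 4) = floor(9) = 9
Q1 = element at index 3 = 33
Q3 = element at index 9 = 84
IQR = 84 - 33 = 51
Final answer: 51


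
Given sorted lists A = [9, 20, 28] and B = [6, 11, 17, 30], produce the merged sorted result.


List A: [9, 20, 28]
List B: [6, 11, 17, 30]
Repeatedly compare the front elements and take the smaller:
  9 vs 6 -> take 6
  9 vs 11 -> take 9
  20 vs 11 -> take 11
  20 vs 17 -> take 17
  20 vs 30 -> take 20
  28 vs 30 -> take 28
  A is exhausted; append the rest of B: [30]
Final answer: [6, 9, 11, 17, 20, 28, 30]


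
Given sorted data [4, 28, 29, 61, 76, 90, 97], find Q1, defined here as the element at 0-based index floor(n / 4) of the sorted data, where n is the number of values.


The list has n = 7 elements.
Q1 index = floor(7 / 4) = floor(1.75) = 1
Counting from index 0 in the sorted data, the element at index 1 is 28.
Final answer: 28


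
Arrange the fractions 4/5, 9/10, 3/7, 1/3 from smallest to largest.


Convert to decimal for comparison:
  4/5 = 0.8
  9/10 = 0.9
  3/7 = 0.4286
  1/3 = 0.3333
Decimals in increasing order: 0.3333 < 0.4286 < 0.8 < 0.9
Writing each back as its fraction gives the sorted order.
Final answer: 1/3, 3/7, 4/5, 9/10


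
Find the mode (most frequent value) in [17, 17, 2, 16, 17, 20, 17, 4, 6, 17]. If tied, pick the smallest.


Count the frequency of each value:
  2 appears 1 time(s)
  4 appears 1 time(s)
  6 appears 1 time(s)
  16 appears 1 time(s)
  17 appears 5 time(s)
  20 appears 1 time(s)
Maximum frequency is 5.
Only 17 reaches that frequency, so it is the mode.
Final answer: 17


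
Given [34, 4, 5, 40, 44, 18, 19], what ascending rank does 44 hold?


Sort ascending: [4, 5, 18, 19, 34, 40, 44]
Find 44 in the sorted list.
44 is at position 7 (1-indexed).
Final answer: 7


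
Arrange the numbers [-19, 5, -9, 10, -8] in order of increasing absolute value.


Compute absolute values:
  |-19| = 19
  |5| = 5
  |-9| = 9
  |10| = 10
  |-8| = 8
Absolute values in increasing order: 5 < 8 < 9 < 10 < 19
Listing the original numbers in that order gives the answer.
Final answer: [5, -8, -9, 10, -19]


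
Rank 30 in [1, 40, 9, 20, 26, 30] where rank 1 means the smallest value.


Sort ascending: [1, 9, 20, 26, 30, 40]
Find 30 in the sorted list.
30 is at position 5 (1-indexed).
Final answer: 5


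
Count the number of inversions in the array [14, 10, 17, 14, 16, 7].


For each element, count the later elements that are smaller than it:
  14 (index 0): smaller elements after it = [10, 7] -> 2
  10 (index 1): smaller elements after it = [7] -> 1
  17 (index 2): smaller elements after it = [14, 16, 7] -> 3
  14 (index 3): smaller elements after it = [7] -> 1
  16 (index 4): smaller elements after it = [7] -> 1
Total inversions = 2 + 1 + 3 + 1 + 1 = 8
Final answer: 8


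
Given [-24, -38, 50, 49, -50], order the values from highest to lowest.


Original list: [-24, -38, 50, 49, -50]
Repeatedly take the largest remaining element:
  Remaining [-24, -38, 50, 49, -50] -> largest is 50
  Remaining [-24, -38, 49, -50] -> largest is 49
  Remaining [-24, -38, -50] -> largest is -24
  Remaining [-38, -50] -> largest is -38
  Remaining [-50] -> largest is -50
Collecting the picks in order gives the descending list.
Final answer: [50, 49, -24, -38, -50]


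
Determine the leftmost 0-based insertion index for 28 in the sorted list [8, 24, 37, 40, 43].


List is sorted: [8, 24, 37, 40, 43]
We need the leftmost position where 28 can be inserted, i.e. the first index whose element is >= 28 (or the end of the list if none is).
Binary search with low=0, high=5 (0-based indices):
  low=0, high=5, mid=2: a[2]=37 >= 28, so high = 2
  low=0, high=2, mid=1: a[1]=24 < 28, so low = 2
Now low = high = 2, so the insertion index is 2.
Final answer: 2


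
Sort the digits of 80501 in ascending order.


The number 80501 has digits: 8, 0, 5, 0, 1
Sorted: 0, 0, 1, 5, 8
Joining the sorted digits gives the result.
Final answer: 00158


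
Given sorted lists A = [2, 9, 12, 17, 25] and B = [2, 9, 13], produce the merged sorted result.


List A: [2, 9, 12, 17, 25]
List B: [2, 9, 13]
Repeatedly compare the front elements and take the smaller:
  2 vs 2 -> take 2
  9 vs 2 -> take 2
  9 vs 9 -> take 9
  12 vs 9 -> take 9
  12 vs 13 -> take 12
  17 vs 13 -> take 13
  B is exhausted; append the rest of A: [17, 25]
Final answer: [2, 2, 9, 9, 12, 13, 17, 25]


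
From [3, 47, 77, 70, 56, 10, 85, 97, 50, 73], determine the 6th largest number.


Sort descending: [97, 85, 77, 73, 70, 56, 50, 47, 10, 3]
The 6th element (1-indexed) is at index 5.
Value = 56
Final answer: 56


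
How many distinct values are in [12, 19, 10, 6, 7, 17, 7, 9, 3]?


List all unique values:
Distinct values: [3, 6, 7, 9, 10, 12, 17, 19]
Count = 8
Final answer: 8


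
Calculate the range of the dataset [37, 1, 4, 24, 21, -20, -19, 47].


Maximum value: 47
Minimum value: -20
Range = 47 - (-20) = 67
Final answer: 67


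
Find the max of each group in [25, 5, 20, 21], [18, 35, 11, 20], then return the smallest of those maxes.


Find max of each group:
  Group 1: [25, 5, 20, 21] -> max = 25
  Group 2: [18, 35, 11, 20] -> max = 35
Maxes: [25, 35]
Minimum of maxes = 25
Final answer: 25


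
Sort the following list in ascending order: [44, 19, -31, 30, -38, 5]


Original list: [44, 19, -31, 30, -38, 5]
Repeatedly take the smallest remaining element:
  Remaining [44, 19, -31, 30, -38, 5] -> smallest is -38
  Remaining [44, 19, -31, 30, 5] -> smallest is -31
  Remaining [44, 19, 30, 5] -> smallest is 5
  Remaining [44, 19, 30] -> smallest is 19
  Remaining [44, 30] -> smallest is 30
  Remaining [44] -> smallest is 44
Collecting the picks in order gives the sorted list.
Final answer: [-38, -31, 5, 19, 30, 44]


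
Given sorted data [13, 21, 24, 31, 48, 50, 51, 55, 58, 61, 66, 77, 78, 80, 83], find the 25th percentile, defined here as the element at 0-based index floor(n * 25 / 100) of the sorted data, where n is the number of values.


The dataset has n = 15 elements.
Index = floor(15 * 25 / 100) = floor(375 / 100) = floor(3.75) = 3
Counting from index 0 in the sorted data, the element at index 3 is 31.
Final answer: 31


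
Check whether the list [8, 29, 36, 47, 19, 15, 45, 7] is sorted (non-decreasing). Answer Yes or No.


Check consecutive pairs:
  8 <= 29? True
  29 <= 36? True
  36 <= 47? True
  47 <= 19? False
  19 <= 15? False
  15 <= 45? True
  45 <= 7? False
3 consecutive pair(s) are out of order, so the list is not sorted.
Final answer: No


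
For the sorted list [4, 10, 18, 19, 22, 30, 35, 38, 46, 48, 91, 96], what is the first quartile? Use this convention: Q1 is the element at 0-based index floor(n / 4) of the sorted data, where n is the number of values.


The list has n = 12 elements.
Q1 index = floor(12 / 4) = floor(3) = 3
Counting from index 0 in the sorted data, the element at index 3 is 19.
Final answer: 19


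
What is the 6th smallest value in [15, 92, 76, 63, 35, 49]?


Sort ascending: [15, 35, 49, 63, 76, 92]
The 6th element (1-indexed) is at index 5.
Value = 92
Final answer: 92


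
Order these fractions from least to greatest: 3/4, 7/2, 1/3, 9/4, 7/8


Convert to decimal for comparison:
  3/4 = 0.75
  7/2 = 3.5
  1/3 = 0.3333
  9/4 = 2.25
  7/8 = 0.875
Decimals in increasing order: 0.3333 < 0.75 < 0.875 < 2.25 < 3.5
Writing each back as its fraction gives the sorted order.
Final answer: 1/3, 3/4, 7/8, 9/4, 7/2


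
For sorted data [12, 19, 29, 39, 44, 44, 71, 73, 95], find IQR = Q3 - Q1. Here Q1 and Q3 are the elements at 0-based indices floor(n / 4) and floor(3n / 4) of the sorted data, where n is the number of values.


The data has n = 9 elements.
Q1 index = floor(9 / 4) = floor(2.25) = 2; Q3 index = floor(3 * 9 / 4) = floor(6.75) = 6
Q1 = element at index 2 = 29
Q3 = element at index 6 = 71
IQR = 71 - 29 = 42
Final answer: 42


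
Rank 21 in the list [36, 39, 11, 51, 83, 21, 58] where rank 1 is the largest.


Sort descending: [83, 58, 51, 39, 36, 21, 11]
Find 21 in the sorted list.
21 is at position 6.
Final answer: 6


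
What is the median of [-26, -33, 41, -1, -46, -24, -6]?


First, sort the list: [-46, -33, -26, -24, -6, -1, 41]
The list has 7 elements (odd count).
The middle index is 3 (0-based), and the element there is -24.
Final answer: -24


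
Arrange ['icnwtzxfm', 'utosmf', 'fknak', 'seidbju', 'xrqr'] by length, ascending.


Compute lengths:
  'icnwtzxfm' has length 9
  'utosmf' has length 6
  'fknak' has length 5
  'seidbju' has length 7
  'xrqr' has length 4
Lengths in increasing order: 4 < 5 < 6 < 7 < 9
Listing the words in that order gives the answer.
Final answer: ['xrqr', 'fknak', 'utosmf', 'seidbju', 'icnwtzxfm']


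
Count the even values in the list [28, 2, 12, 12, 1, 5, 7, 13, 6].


Check each element:
  28 is even
  2 is even
  12 is even
  12 is even
  1 is odd
  5 is odd
  7 is odd
  13 is odd
  6 is even
Evens: [28, 2, 12, 12, 6]
Count of evens = 5
Final answer: 5


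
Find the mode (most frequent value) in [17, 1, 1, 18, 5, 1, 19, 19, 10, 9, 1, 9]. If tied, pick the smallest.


Count the frequency of each value:
  1 appears 4 time(s)
  5 appears 1 time(s)
  9 appears 2 time(s)
  10 appears 1 time(s)
  17 appears 1 time(s)
  18 appears 1 time(s)
  19 appears 2 time(s)
Maximum frequency is 4.
Only 1 reaches that frequency, so it is the mode.
Final answer: 1


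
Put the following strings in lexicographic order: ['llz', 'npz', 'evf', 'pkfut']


Compare strings character by character (the first differing letter decides):
  'evf' < 'llz' since 'e' < 'l' at position 1
  'llz' < 'npz' since 'l' < 'n' at position 1
  'npz' < 'pkfut' since 'n' < 'p' at position 1
Chaining these comparisons gives the alphabetical order.
Final answer: ['evf', 'llz', 'npz', 'pkfut']


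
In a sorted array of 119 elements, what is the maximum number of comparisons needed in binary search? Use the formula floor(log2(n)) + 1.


Binary search halves the search space each step.
Maximum comparisons = floor(log2(119)) + 1
log2(119) = 6.8948
floor(log2(119)) = 6, so 6 + 1 = 7
Final answer: 7


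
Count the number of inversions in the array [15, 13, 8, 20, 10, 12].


For each element, count the later elements that are smaller than it:
  15 (index 0): smaller elements after it = [13, 8, 10, 12] -> 4
  13 (index 1): smaller elements after it = [8, 10, 12] -> 3
  8 (index 2): smaller elements after it = [] -> 0
  20 (index 3): smaller elements after it = [10, 12] -> 2
  10 (index 4): smaller elements after it = [] -> 0
Total inversions = 4 + 3 + 0 + 2 + 0 = 9
Final answer: 9


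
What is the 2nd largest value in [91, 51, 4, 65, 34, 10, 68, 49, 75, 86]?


Sort descending: [91, 86, 75, 68, 65, 51, 49, 34, 10, 4]
The 2nd element (1-indexed) is at index 1.
Value = 86
Final answer: 86


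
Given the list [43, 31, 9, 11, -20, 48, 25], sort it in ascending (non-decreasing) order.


Original list: [43, 31, 9, 11, -20, 48, 25]
Repeatedly take the smallest remaining element:
  Remaining [43, 31, 9, 11, -20, 48, 25] -> smallest is -20
  Remaining [43, 31, 9, 11, 48, 25] -> smallest is 9
  Remaining [43, 31, 11, 48, 25] -> smallest is 11
  Remaining [43, 31, 48, 25] -> smallest is 25
  Remaining [43, 31, 48] -> smallest is 31
  Remaining [43, 48] -> smallest is 43
  Remaining [48] -> smallest is 48
Collecting the picks in order gives the sorted list.
Final answer: [-20, 9, 11, 25, 31, 43, 48]


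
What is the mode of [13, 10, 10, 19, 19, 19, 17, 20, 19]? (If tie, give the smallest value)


Count the frequency of each value:
  10 appears 2 time(s)
  13 appears 1 time(s)
  17 appears 1 time(s)
  19 appears 4 time(s)
  20 appears 1 time(s)
Maximum frequency is 4.
Only 19 reaches that frequency, so it is the mode.
Final answer: 19


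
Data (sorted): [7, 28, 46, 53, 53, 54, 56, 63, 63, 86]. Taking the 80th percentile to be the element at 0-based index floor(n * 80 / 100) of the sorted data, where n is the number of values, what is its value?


The dataset has n = 10 elements.
Index = floor(10 * 80 / 100) = floor(800 / 100) = floor(8) = 8
Counting from index 0 in the sorted data, the element at index 8 is 63.
Final answer: 63


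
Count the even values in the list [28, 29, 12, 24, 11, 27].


Check each element:
  28 is even
  29 is odd
  12 is even
  24 is even
  11 is odd
  27 is odd
Evens: [28, 12, 24]
Count of evens = 3
Final answer: 3


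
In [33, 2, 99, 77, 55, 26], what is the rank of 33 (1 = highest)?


Sort descending: [99, 77, 55, 33, 26, 2]
Find 33 in the sorted list.
33 is at position 4.
Final answer: 4


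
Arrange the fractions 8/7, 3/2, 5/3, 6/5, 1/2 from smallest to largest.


Convert to decimal for comparison:
  8/7 = 1.1429
  3/2 = 1.5
  5/3 = 1.6667
  6/5 = 1.2
  1/2 = 0.5
Decimals in increasing order: 0.5 < 1.1429 < 1.2 < 1.5 < 1.6667
Writing each back as its fraction gives the sorted order.
Final answer: 1/2, 8/7, 6/5, 3/2, 5/3


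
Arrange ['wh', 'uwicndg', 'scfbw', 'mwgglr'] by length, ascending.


Compute lengths:
  'wh' has length 2
  'uwicndg' has length 7
  'scfbw' has length 5
  'mwgglr' has length 6
Lengths in increasing order: 2 < 5 < 6 < 7
Listing the words in that order gives the answer.
Final answer: ['wh', 'scfbw', 'mwgglr', 'uwicndg']


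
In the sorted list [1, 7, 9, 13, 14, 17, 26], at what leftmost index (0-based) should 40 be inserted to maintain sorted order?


List is sorted: [1, 7, 9, 13, 14, 17, 26]
We need the leftmost position where 40 can be inserted, i.e. the first index whose element is >= 40 (or the end of the list if none is).
Binary search with low=0, high=7 (0-based indices):
  low=0, high=7, mid=3: a[3]=13 < 40, so low = 4
  low=4, high=7, mid=5: a[5]=17 < 40, so low = 6
  low=6, high=7, mid=6: a[6]=26 < 40, so low = 7
Now low = high = 7, so the insertion index is 7.
Final answer: 7


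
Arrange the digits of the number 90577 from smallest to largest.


The number 90577 has digits: 9, 0, 5, 7, 7
Sorted: 0, 5, 7, 7, 9
Joining the sorted digits gives the result.
Final answer: 05779


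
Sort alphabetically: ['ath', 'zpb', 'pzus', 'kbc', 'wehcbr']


Compare strings character by character (the first differing letter decides):
  'ath' < 'kbc' since 'a' < 'k' at position 1
  'kbc' < 'pzus' since 'k' < 'p' at position 1
  'pzus' < 'wehcbr' since 'p' < 'w' at position 1
  'wehcbr' < 'zpb' since 'w' < 'z' at position 1
Chaining these comparisons gives the alphabetical order.
Final answer: ['ath', 'kbc', 'pzus', 'wehcbr', 'zpb']


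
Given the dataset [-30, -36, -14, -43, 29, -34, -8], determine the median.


First, sort the list: [-43, -36, -34, -30, -14, -8, 29]
The list has 7 elements (odd count).
The middle index is 3 (0-based), and the element there is -30.
Final answer: -30


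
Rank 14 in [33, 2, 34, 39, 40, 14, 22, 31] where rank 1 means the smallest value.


Sort ascending: [2, 14, 22, 31, 33, 34, 39, 40]
Find 14 in the sorted list.
14 is at position 2 (1-indexed).
Final answer: 2


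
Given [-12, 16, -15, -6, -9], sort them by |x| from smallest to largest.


Compute absolute values:
  |-12| = 12
  |16| = 16
  |-15| = 15
  |-6| = 6
  |-9| = 9
Absolute values in increasing order: 6 < 9 < 12 < 15 < 16
Listing the original numbers in that order gives the answer.
Final answer: [-6, -9, -12, -15, 16]


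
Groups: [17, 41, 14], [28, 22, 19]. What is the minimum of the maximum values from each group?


Find max of each group:
  Group 1: [17, 41, 14] -> max = 41
  Group 2: [28, 22, 19] -> max = 28
Maxes: [41, 28]
Minimum of maxes = 28
Final answer: 28


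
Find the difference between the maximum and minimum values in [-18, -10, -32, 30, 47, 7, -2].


Maximum value: 47
Minimum value: -32
Range = 47 - (-32) = 79
Final answer: 79


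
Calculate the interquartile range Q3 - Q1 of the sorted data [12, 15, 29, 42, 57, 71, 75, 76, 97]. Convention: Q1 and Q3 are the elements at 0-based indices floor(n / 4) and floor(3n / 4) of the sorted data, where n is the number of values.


The data has n = 9 elements.
Q1 index = floor(9 / 4) = floor(2.25) = 2; Q3 index = floor(3 * 9 / 4) = floor(6.75) = 6
Q1 = element at index 2 = 29
Q3 = element at index 6 = 75
IQR = 75 - 29 = 46
Final answer: 46


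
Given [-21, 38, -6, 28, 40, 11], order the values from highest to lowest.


Original list: [-21, 38, -6, 28, 40, 11]
Repeatedly take the largest remaining element:
  Remaining [-21, 38, -6, 28, 40, 11] -> largest is 40
  Remaining [-21, 38, -6, 28, 11] -> largest is 38
  Remaining [-21, -6, 28, 11] -> largest is 28
  Remaining [-21, -6, 11] -> largest is 11
  Remaining [-21, -6] -> largest is -6
  Remaining [-21] -> largest is -21
Collecting the picks in order gives the descending list.
Final answer: [40, 38, 28, 11, -6, -21]


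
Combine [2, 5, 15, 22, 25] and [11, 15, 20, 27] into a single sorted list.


List A: [2, 5, 15, 22, 25]
List B: [11, 15, 20, 27]
Repeatedly compare the front elements and take the smaller:
  2 vs 11 -> take 2
  5 vs 11 -> take 5
  15 vs 11 -> take 11
  15 vs 15 -> take 15
  22 vs 15 -> take 15
  22 vs 20 -> take 20
  22 vs 27 -> take 22
  25 vs 27 -> take 25
  A is exhausted; append the rest of B: [27]
Final answer: [2, 5, 11, 15, 15, 20, 22, 25, 27]


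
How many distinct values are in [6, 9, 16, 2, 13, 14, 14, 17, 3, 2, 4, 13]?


List all unique values:
Distinct values: [2, 3, 4, 6, 9, 13, 14, 16, 17]
Count = 9
Final answer: 9


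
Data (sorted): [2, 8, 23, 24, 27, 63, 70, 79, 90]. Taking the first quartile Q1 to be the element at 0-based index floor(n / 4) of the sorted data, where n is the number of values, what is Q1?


The list has n = 9 elements.
Q1 index = floor(9 / 4) = floor(2.25) = 2
Counting from index 0 in the sorted data, the element at index 2 is 23.
Final answer: 23


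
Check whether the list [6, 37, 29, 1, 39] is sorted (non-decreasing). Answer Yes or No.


Check consecutive pairs:
  6 <= 37? True
  37 <= 29? False
  29 <= 1? False
  1 <= 39? True
2 consecutive pair(s) are out of order, so the list is not sorted.
Final answer: No


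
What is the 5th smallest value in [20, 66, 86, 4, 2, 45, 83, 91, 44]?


Sort ascending: [2, 4, 20, 44, 45, 66, 83, 86, 91]
The 5th element (1-indexed) is at index 4.
Value = 45
Final answer: 45


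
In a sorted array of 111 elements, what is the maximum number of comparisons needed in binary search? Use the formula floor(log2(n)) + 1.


Binary search halves the search space each step.
Maximum comparisons = floor(log2(111)) + 1
log2(111) = 6.7944
floor(log2(111)) = 6, so 6 + 1 = 7
Final answer: 7
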